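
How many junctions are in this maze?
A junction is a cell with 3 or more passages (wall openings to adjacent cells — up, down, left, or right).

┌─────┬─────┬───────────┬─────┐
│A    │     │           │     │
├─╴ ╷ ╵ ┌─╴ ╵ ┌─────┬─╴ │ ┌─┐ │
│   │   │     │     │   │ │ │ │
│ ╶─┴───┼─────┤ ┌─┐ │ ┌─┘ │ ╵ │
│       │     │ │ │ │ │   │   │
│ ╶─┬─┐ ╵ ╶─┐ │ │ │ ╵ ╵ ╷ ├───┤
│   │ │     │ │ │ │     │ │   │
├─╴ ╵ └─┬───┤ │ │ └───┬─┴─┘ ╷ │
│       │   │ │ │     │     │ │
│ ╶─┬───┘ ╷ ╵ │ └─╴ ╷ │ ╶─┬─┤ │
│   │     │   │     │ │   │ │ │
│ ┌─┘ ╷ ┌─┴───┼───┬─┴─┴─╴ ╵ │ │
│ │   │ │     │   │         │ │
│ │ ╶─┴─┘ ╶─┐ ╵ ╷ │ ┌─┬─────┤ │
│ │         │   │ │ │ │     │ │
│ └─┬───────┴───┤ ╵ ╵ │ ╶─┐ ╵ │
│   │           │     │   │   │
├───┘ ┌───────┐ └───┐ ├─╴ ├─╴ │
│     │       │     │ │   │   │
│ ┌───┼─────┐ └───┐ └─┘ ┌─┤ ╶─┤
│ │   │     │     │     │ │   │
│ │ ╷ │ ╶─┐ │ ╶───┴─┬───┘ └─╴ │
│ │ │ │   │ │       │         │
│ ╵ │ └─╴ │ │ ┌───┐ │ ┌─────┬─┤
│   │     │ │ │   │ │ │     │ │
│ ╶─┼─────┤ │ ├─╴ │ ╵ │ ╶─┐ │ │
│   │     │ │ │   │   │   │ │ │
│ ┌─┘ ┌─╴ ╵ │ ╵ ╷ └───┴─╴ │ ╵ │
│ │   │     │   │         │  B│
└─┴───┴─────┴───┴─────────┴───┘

Checking each cell for number of passages:

Junctions found (3+ passages):
  (0, 1): 3 passages
  (1, 5): 3 passages
  (2, 0): 3 passages
  (2, 12): 3 passages
  (3, 4): 3 passages
  (3, 10): 3 passages
  (4, 1): 3 passages
  (4, 2): 3 passages
  (4, 9): 3 passages
  (5, 0): 3 passages
  (5, 3): 3 passages
  (6, 12): 3 passages
  (7, 4): 3 passages
  (8, 9): 3 passages
  (8, 10): 3 passages
  (8, 14): 3 passages
  (10, 6): 3 passages
  (11, 6): 3 passages
  (11, 12): 3 passages
  (12, 0): 3 passages
  (13, 0): 3 passages
  (13, 8): 3 passages
  (14, 4): 3 passages
Total junctions: 23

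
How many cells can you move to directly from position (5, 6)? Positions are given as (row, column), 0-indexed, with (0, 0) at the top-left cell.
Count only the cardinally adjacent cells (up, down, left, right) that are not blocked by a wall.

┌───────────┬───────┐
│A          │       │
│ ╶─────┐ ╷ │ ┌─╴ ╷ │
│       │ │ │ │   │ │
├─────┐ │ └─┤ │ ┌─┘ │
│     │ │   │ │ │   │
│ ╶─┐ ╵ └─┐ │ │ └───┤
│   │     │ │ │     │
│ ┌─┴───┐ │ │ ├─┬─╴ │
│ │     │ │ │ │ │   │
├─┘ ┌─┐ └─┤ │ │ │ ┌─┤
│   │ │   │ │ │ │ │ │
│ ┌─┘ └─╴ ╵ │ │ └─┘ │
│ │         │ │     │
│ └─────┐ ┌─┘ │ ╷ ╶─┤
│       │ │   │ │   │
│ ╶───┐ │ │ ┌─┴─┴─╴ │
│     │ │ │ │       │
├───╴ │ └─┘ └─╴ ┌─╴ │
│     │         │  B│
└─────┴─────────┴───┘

Checking passable neighbors of (5, 6):
Neighbors: (4, 6), (6, 6)
Count: 2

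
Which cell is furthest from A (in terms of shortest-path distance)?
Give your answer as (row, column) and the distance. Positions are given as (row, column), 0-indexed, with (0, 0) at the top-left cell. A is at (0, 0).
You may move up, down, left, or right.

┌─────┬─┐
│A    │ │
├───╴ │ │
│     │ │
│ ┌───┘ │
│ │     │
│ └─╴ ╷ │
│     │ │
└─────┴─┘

Computing BFS distances from A to all cells:
Furthest cell: (0, 3)
Distance: 13 steps

Path from A to the furthest cell:

┌─────┬─┐
│A → ↓│B│
├───╴ │ │
│↓ ← ↲│↑│
│ ┌───┘ │
│↓│  ↱ ↑│
│ └─╴ ╷ │
│↳ → ↑│ │
└─────┴─┘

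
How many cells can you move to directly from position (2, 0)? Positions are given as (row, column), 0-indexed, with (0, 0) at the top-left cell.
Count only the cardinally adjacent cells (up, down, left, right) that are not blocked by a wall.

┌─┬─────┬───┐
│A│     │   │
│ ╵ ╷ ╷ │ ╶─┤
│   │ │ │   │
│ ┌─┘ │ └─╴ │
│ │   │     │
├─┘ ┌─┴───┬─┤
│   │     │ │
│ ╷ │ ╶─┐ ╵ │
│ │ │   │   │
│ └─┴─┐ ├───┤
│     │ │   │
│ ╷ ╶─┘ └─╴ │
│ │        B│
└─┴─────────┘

Checking passable neighbors of (2, 0):
Neighbors: (1, 0)
Count: 1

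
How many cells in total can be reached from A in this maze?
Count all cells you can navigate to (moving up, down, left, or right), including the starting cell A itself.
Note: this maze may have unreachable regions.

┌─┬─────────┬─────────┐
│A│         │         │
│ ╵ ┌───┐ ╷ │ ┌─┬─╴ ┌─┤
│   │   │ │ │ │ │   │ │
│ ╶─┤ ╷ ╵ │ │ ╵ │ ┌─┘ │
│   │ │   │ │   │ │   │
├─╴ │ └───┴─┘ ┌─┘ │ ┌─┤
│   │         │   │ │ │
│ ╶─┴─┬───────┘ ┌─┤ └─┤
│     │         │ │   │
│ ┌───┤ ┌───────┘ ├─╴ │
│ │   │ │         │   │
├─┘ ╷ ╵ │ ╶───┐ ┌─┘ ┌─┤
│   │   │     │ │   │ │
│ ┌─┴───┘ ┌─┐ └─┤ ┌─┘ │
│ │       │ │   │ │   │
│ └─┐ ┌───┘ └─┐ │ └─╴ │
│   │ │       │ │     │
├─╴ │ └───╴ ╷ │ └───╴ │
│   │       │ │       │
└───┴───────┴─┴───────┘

Using BFS/flood-fill to find all reachable cells from A:
Maze size: 10 × 11 = 110 total cells
50 cell(s) are walled off and cannot be reached from A.
Reachable cells: 60

Reachable region (· marks reachable cells):

┌─┬─────────┬─────────┐
│A│· · · · ·│· · · · ·│
│ ╵ ┌───┐ ╷ │ ┌─┬─╴ ┌─┤
│· ·│· ·│·│·│·│·│· ·│ │
│ ╶─┤ ╷ ╵ │ │ ╵ │ ┌─┘ │
│· ·│·│· ·│·│· ·│·│   │
├─╴ │ └───┴─┘ ┌─┘ │ ┌─┤
│· ·│· · · · ·│· ·│ │ │
│ ╶─┴─┬───────┘ ┌─┤ └─┤
│· · ·│· · · · ·│ │   │
│ ┌───┤ ┌───────┘ ├─╴ │
│·│· ·│·│         │   │
├─┘ ╷ ╵ │ ╶───┐ ┌─┘ ┌─┤
│· ·│· ·│     │ │   │ │
│ ┌─┴───┘ ┌─┐ └─┤ ┌─┘ │
│·│       │ │   │ │   │
│ └─┐ ┌───┘ └─┐ │ └─╴ │
│· ·│ │       │ │     │
├─╴ │ └───╴ ╷ │ └───╴ │
│· ·│       │ │       │
└───┴───────┴─┴───────┘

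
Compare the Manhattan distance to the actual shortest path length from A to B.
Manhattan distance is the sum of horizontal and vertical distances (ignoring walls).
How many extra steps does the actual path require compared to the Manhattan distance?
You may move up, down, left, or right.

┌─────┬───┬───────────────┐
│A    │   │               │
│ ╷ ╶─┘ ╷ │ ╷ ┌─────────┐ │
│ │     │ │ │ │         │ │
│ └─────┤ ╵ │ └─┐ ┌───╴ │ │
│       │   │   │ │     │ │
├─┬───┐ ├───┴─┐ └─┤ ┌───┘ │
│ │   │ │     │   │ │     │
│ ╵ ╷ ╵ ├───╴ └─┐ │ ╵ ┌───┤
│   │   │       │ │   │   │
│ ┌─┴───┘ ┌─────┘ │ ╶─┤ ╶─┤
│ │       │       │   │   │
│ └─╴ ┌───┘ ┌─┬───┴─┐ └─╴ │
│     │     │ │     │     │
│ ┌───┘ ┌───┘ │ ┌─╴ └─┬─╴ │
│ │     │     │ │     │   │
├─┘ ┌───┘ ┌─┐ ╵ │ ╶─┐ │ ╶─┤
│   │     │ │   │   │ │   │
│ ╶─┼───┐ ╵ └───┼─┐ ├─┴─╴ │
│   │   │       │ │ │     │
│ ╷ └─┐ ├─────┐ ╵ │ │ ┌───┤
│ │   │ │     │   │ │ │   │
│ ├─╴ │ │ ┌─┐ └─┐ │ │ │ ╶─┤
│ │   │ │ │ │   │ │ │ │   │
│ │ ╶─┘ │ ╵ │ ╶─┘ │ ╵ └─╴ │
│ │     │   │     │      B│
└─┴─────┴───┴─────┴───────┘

Manhattan distance: |12 - 0| + |12 - 0| = 24
Actual path length: 42
Extra steps: 42 - 24 = 18

Solution:

┌─────┬───┬───────────────┐
│A ↓  │↱ ↓│↱ → → → → → → ↓│
│ ╷ ╶─┘ ╷ │ ╷ ┌─────────┐ │
│ │↳ → ↑│↓│↑│ │         │↓│
│ └─────┤ ╵ │ └─┐ ┌───╴ │ │
│       │↳ ↑│   │ │     │↓│
├─┬───┐ ├───┴─┐ └─┤ ┌───┘ │
│ │   │ │     │   │ │↓ ← ↲│
│ ╵ ╷ ╵ ├───╴ └─┐ │ ╵ ┌───┤
│   │   │       │ │↓ ↲│   │
│ ┌─┴───┘ ┌─────┘ │ ╶─┤ ╶─┤
│ │       │       │↳ ↓│   │
│ └─╴ ┌───┘ ┌─┬───┴─┐ └─╴ │
│     │     │ │     │↳ → ↓│
│ ┌───┘ ┌───┘ │ ┌─╴ └─┬─╴ │
│ │     │     │ │     │↓ ↲│
├─┘ ┌───┘ ┌─┐ ╵ │ ╶─┐ │ ╶─┤
│   │     │ │   │   │ │↳ ↓│
│ ╶─┼───┐ ╵ └───┼─┐ ├─┴─╴ │
│   │   │       │ │ │↓ ← ↲│
│ ╷ └─┐ ├─────┐ ╵ │ │ ┌───┤
│ │   │ │     │   │ │↓│   │
│ ├─╴ │ │ ┌─┐ └─┐ │ │ │ ╶─┤
│ │   │ │ │ │   │ │ │↓│   │
│ │ ╶─┘ │ ╵ │ ╶─┘ │ ╵ └─╴ │
│ │     │   │     │  ↳ → B│
└─┴─────┴───┴─────┴───────┘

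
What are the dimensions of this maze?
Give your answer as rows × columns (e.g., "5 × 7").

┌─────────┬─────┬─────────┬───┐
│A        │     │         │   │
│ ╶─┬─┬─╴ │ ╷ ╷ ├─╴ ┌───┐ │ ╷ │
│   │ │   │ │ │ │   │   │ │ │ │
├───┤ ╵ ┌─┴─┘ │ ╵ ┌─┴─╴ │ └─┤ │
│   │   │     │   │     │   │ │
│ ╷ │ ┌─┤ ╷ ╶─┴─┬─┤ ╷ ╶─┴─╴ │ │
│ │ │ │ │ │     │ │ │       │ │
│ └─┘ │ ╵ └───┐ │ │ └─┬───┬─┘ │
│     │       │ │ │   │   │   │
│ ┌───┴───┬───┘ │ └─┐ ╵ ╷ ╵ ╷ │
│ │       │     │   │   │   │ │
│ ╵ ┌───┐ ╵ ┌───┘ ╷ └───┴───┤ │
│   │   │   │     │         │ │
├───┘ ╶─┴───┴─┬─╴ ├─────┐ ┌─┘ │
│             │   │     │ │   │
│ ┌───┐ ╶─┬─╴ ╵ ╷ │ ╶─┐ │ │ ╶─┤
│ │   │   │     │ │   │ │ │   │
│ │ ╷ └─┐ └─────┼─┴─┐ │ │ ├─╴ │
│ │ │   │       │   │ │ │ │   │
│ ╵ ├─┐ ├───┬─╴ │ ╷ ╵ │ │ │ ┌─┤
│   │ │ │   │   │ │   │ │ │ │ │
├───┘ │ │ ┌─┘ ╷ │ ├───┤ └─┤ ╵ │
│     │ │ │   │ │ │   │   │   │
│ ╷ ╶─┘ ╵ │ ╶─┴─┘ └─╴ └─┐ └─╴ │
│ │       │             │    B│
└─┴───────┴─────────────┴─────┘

Counting the maze dimensions:
Rows (vertical): 13
Columns (horizontal): 15
Dimensions: 13 × 15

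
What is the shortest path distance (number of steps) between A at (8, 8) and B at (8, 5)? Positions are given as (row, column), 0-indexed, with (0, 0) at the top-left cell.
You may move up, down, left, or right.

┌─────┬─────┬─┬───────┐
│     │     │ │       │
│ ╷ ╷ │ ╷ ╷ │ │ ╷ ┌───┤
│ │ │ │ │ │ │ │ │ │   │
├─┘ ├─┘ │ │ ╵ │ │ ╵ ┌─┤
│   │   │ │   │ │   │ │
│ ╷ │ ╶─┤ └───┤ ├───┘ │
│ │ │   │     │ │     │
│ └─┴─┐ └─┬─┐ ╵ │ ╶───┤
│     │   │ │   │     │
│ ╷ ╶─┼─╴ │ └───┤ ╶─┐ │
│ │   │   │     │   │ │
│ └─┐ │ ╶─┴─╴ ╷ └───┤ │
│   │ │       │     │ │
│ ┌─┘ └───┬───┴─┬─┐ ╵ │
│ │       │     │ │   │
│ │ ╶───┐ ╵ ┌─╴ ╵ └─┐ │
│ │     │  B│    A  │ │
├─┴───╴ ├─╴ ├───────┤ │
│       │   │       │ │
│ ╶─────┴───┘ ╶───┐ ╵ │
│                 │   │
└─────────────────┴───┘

Finding path from (8, 8) to (8, 5):
Path: (8,8) → (8,7) → (7,7) → (7,6) → (7,5) → (8,5)
Distance: 5 steps

Solution:

┌─────┬─────┬─┬───────┐
│     │     │ │       │
│ ╷ ╷ │ ╷ ╷ │ │ ╷ ┌───┤
│ │ │ │ │ │ │ │ │ │   │
├─┘ ├─┘ │ │ ╵ │ │ ╵ ┌─┤
│   │   │ │   │ │   │ │
│ ╷ │ ╶─┤ └───┤ ├───┘ │
│ │ │   │     │ │     │
│ └─┴─┐ └─┬─┐ ╵ │ ╶───┤
│     │   │ │   │     │
│ ╷ ╶─┼─╴ │ └───┤ ╶─┐ │
│ │   │   │     │   │ │
│ └─┐ │ ╶─┴─╴ ╷ └───┤ │
│   │ │       │     │ │
│ ┌─┘ └───┬───┴─┬─┐ ╵ │
│ │       │↓ ← ↰│ │   │
│ │ ╶───┐ ╵ ┌─╴ ╵ └─┐ │
│ │     │  B│  ↑ A  │ │
├─┴───╴ ├─╴ ├───────┤ │
│       │   │       │ │
│ ╶─────┴───┘ ╶───┐ ╵ │
│                 │   │
└─────────────────┴───┘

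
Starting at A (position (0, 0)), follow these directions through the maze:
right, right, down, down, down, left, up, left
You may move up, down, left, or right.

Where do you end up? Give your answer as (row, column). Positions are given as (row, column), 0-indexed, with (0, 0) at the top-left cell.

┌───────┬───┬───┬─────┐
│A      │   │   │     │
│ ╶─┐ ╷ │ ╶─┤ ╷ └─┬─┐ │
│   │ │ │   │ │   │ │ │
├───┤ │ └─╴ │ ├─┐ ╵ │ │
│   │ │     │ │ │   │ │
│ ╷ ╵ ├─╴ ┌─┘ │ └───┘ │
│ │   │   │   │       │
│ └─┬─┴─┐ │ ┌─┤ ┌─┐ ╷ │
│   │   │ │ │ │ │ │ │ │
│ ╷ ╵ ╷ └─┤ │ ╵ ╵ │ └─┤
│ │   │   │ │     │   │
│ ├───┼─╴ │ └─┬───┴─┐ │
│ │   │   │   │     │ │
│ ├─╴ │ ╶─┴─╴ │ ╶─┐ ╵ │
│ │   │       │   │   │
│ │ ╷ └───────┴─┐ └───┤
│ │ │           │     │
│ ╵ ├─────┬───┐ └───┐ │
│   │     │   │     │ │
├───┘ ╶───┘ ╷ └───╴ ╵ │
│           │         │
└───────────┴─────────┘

Following directions step by step:
Start: (0, 0)
  right: (0, 0) → (0, 1)
  right: (0, 1) → (0, 2)
  down: (0, 2) → (1, 2)
  down: (1, 2) → (2, 2)
  down: (2, 2) → (3, 2)
  left: (3, 2) → (3, 1)
  up: (3, 1) → (2, 1)
  left: (2, 1) → (2, 0)
Final position: (2, 0)

Path taken:

┌───────┬───┬───┬─────┐
│A → ↓  │   │   │     │
│ ╶─┐ ╷ │ ╶─┤ ╷ └─┬─┐ │
│   │↓│ │   │ │   │ │ │
├───┤ │ └─╴ │ ├─┐ ╵ │ │
│B ↰│↓│     │ │ │   │ │
│ ╷ ╵ ├─╴ ┌─┘ │ └───┘ │
│ │↑ ↲│   │   │       │
│ └─┬─┴─┐ │ ┌─┤ ┌─┐ ╷ │
│   │   │ │ │ │ │ │ │ │
│ ╷ ╵ ╷ └─┤ │ ╵ ╵ │ └─┤
│ │   │   │ │     │   │
│ ├───┼─╴ │ └─┬───┴─┐ │
│ │   │   │   │     │ │
│ ├─╴ │ ╶─┴─╴ │ ╶─┐ ╵ │
│ │   │       │   │   │
│ │ ╷ └───────┴─┐ └───┤
│ │ │           │     │
│ ╵ ├─────┬───┐ └───┐ │
│   │     │   │     │ │
├───┘ ╶───┘ ╷ └───╴ ╵ │
│           │         │
└───────────┴─────────┘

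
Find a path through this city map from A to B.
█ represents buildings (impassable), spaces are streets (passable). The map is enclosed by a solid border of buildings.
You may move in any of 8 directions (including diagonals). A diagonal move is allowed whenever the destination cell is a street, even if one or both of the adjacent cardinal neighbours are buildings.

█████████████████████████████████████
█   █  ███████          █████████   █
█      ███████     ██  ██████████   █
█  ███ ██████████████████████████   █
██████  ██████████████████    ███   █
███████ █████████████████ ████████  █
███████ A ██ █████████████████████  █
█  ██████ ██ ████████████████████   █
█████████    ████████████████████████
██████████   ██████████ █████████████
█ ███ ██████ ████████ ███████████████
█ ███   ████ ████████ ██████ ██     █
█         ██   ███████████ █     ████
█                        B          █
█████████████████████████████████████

Finding the shortest path from A to B:
Movement: 8-directional
Path length: 18 steps
Directions: down-right → down-right → down-right → down-right → down → down-right → right → down-right → right → right → right → right → right → right → right → right → right → right

Solution:

█████████████████████████████████████
█   █  ███████          █████████   █
█      ███████     ██  ██████████   █
█  ███ ██████████████████████████   █
██████  ██████████████████    ███   █
███████ █████████████████ ████████  █
███████ A ██ █████████████████████  █
█  ██████↘██ ████████████████████   █
█████████ ↘  ████████████████████████
██████████ ↘ ██████████ █████████████
█ ███ ██████↓████████ ███████████████
█ ███   ████↘████████ ██████ ██     █
█         ██ →↘███████████ █     ████
█              →→→→→→→→→→B          █
█████████████████████████████████████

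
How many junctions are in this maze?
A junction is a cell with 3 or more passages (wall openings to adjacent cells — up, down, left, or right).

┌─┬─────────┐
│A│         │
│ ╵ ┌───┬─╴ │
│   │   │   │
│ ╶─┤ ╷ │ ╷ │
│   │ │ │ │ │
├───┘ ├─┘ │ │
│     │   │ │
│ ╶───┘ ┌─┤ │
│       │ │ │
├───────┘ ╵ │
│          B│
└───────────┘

Checking each cell for number of passages:

Junctions found (3+ passages):
  (1, 0): 3 passages
  (1, 5): 3 passages
  (5, 4): 3 passages
Total junctions: 3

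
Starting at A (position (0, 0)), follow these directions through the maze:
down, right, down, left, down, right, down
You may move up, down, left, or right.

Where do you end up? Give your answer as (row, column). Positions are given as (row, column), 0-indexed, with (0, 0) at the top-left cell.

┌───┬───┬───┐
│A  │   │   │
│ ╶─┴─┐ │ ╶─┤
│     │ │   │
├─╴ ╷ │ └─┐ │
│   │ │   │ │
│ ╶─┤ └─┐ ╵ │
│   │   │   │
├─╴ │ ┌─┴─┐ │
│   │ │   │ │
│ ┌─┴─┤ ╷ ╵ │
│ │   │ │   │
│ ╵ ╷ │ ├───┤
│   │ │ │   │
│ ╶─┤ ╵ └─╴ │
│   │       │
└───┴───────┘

Following directions step by step:
Start: (0, 0)
  down: (0, 0) → (1, 0)
  right: (1, 0) → (1, 1)
  down: (1, 1) → (2, 1)
  left: (2, 1) → (2, 0)
  down: (2, 0) → (3, 0)
  right: (3, 0) → (3, 1)
  down: (3, 1) → (4, 1)
Final position: (4, 1)

Path taken:

┌───┬───┬───┐
│A  │   │   │
│ ╶─┴─┐ │ ╶─┤
│↳ ↓  │ │   │
├─╴ ╷ │ └─┐ │
│↓ ↲│ │   │ │
│ ╶─┤ └─┐ ╵ │
│↳ ↓│   │   │
├─╴ │ ┌─┴─┐ │
│  B│ │   │ │
│ ┌─┴─┤ ╷ ╵ │
│ │   │ │   │
│ ╵ ╷ │ ├───┤
│   │ │ │   │
│ ╶─┤ ╵ └─╴ │
│   │       │
└───┴───────┘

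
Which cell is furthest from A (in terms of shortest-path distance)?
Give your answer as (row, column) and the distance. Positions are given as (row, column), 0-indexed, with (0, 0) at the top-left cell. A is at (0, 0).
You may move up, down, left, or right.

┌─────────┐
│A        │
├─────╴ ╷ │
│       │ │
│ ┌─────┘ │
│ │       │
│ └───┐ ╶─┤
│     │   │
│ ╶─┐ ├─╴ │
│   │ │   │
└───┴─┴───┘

Computing BFS distances from A to all cells:
Furthest cell: (4, 2)
Distance: 12 steps

Path from A to the furthest cell:

┌─────────┐
│A → → ↓  │
├─────╴ ╷ │
│↓ ← ← ↲│ │
│ ┌─────┘ │
│↓│       │
│ └───┐ ╶─┤
│↳ → ↓│   │
│ ╶─┐ ├─╴ │
│   │B│   │
└───┴─┴───┘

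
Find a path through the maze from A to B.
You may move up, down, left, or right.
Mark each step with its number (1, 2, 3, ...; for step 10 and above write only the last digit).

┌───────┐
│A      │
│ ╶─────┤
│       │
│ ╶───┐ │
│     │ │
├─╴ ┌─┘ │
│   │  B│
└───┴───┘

Finding the shortest path through the maze:
Path length: 6 steps
Directions: down → right → right → right → down → down

Solution:

┌───────┐
│A      │
│ ╶─────┤
│1 2 3 4│
│ ╶───┐ │
│     │5│
├─╴ ┌─┘ │
│   │  B│
└───┴───┘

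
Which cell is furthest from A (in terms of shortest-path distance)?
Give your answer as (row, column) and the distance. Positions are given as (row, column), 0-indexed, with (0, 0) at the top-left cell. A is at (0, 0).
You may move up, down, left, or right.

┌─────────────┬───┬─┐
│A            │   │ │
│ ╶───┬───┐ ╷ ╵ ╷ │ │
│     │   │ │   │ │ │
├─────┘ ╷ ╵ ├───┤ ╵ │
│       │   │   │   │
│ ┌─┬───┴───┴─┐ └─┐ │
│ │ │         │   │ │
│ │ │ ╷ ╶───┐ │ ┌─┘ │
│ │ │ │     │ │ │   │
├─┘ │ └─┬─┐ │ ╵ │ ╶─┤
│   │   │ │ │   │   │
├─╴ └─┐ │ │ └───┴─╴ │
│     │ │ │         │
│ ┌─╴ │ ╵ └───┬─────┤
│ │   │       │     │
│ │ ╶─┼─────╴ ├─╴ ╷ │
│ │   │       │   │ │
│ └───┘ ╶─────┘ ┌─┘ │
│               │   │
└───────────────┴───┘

Computing BFS distances from A to all cells:
Furthest cell: (8, 2)
Distance: 54 steps

Path from A to the furthest cell:

┌─────────────┬───┬─┐
│A → → → → → ↓│↱ ↓│ │
│ ╶───┬───┐ ╷ ╵ ╷ │ │
│     │   │ │↳ ↑│↓│ │
├─────┘ ╷ ╵ ├───┤ ╵ │
│       │   │   │↳ ↓│
│ ┌─┬───┴───┴─┐ └─┐ │
│ │ │↓ ↰      │   │↓│
│ │ │ ╷ ╶───┐ │ ┌─┘ │
│ │ │↓│↑ ← ↰│ │ │↓ ↲│
├─┘ │ └─┬─┐ │ ╵ │ ╶─┤
│   │↳ ↓│ │↑│   │↳ ↓│
├─╴ └─┐ │ │ └───┴─╴ │
│↱ → ↓│↓│ │↑ ← ← ← ↲│
│ ┌─╴ │ ╵ └───┬─────┤
│↑│↓ ↲│↳ → → ↓│     │
│ │ ╶─┼─────╴ ├─╴ ╷ │
│↑│↳ B│↓ ← ← ↲│   │ │
│ └───┘ ╶─────┘ ┌─┘ │
│↑ ← ← ↲        │   │
└───────────────┴───┘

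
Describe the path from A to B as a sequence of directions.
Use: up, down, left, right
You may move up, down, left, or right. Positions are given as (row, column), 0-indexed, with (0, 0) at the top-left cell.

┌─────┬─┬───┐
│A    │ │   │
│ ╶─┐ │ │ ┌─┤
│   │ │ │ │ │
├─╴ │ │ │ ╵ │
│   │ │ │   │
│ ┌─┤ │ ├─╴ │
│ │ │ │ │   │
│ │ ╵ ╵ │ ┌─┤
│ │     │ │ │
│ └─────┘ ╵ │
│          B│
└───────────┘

Finding the path and converting it to directions:
Path through cells: (0,0) → (1,0) → (1,1) → (2,1) → (2,0) → (3,0) → (4,0) → (5,0) → (5,1) → (5,2) → (5,3) → (5,4) → (5,5)
Directions: down, right, down, left, down, down, down, right, right, right, right, right

Solution:

┌─────┬─┬───┐
│A    │ │   │
│ ╶─┐ │ │ ┌─┤
│↳ ↓│ │ │ │ │
├─╴ │ │ │ ╵ │
│↓ ↲│ │ │   │
│ ┌─┤ │ ├─╴ │
│↓│ │ │ │   │
│ │ ╵ ╵ │ ┌─┤
│↓│     │ │ │
│ └─────┘ ╵ │
│↳ → → → → B│
└───────────┘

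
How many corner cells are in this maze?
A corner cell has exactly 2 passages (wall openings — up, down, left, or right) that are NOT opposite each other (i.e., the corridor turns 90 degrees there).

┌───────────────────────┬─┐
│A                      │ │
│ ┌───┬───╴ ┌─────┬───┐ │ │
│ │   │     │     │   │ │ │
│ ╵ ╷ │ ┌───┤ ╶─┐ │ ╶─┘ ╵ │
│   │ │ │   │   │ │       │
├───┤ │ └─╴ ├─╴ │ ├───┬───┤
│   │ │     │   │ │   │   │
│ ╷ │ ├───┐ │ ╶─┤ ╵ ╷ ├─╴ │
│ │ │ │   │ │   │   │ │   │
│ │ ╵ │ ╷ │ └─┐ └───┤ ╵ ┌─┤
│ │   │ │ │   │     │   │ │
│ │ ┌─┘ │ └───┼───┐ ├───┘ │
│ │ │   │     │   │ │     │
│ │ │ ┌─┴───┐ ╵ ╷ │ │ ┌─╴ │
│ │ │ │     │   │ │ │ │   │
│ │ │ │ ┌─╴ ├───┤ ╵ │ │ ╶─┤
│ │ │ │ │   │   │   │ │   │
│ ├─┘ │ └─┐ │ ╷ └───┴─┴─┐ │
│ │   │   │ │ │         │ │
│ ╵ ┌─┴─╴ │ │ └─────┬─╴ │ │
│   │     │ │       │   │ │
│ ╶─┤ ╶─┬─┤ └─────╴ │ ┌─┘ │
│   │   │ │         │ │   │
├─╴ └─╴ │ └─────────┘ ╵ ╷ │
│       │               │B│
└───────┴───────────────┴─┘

Counting corner cells (2 non-opposite passages):
Total corners: 80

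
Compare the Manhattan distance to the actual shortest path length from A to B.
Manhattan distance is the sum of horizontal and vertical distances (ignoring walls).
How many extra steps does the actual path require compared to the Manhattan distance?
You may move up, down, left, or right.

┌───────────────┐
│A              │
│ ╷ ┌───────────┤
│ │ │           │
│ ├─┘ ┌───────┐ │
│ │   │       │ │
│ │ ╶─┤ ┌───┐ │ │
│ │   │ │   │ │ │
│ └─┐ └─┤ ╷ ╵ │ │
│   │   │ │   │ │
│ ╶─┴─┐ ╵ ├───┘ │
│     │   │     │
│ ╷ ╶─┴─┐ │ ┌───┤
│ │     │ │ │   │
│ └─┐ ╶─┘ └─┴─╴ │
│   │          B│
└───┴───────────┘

Manhattan distance: |7 - 0| + |7 - 0| = 14
Actual path length: 14
Extra steps: 14 - 14 = 0

Solution:

┌───────────────┐
│A              │
│ ╷ ┌───────────┤
│↓│ │           │
│ ├─┘ ┌───────┐ │
│↓│   │       │ │
│ │ ╶─┤ ┌───┐ │ │
│↓│   │ │   │ │ │
│ └─┐ └─┤ ╷ ╵ │ │
│↓  │   │ │   │ │
│ ╶─┴─┐ ╵ ├───┘ │
│↳ ↓  │   │     │
│ ╷ ╶─┴─┐ │ ┌───┤
│ │↳ ↓  │ │ │   │
│ └─┐ ╶─┘ └─┴─╴ │
│   │↳ → → → → B│
└───┴───────────┘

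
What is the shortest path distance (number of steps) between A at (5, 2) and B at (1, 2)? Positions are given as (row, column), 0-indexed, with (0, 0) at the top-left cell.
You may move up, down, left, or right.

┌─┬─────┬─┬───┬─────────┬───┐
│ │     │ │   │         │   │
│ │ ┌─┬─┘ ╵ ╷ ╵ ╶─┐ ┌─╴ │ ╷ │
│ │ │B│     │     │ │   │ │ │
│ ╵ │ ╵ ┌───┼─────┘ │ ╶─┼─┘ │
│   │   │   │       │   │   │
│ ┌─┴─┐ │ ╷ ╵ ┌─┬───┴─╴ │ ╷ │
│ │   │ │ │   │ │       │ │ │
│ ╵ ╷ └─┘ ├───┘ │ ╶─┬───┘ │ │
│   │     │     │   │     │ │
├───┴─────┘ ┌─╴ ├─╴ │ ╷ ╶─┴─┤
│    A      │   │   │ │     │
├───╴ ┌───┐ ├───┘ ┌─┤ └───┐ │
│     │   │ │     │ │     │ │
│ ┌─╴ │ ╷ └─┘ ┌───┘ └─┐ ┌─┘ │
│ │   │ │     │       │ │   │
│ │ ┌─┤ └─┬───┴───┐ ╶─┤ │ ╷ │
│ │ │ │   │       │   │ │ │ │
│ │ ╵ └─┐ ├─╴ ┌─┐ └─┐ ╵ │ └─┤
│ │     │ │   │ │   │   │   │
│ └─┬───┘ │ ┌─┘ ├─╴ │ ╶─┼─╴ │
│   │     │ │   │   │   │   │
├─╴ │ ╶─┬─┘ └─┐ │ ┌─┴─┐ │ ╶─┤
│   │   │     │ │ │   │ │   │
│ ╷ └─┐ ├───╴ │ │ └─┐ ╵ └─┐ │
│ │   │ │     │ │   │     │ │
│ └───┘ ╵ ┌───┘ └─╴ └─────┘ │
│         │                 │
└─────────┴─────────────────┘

Finding path from (5, 2) to (1, 2):
Path: (5,2) → (6,2) → (6,1) → (6,0) → (7,0) → (8,0) → (9,0) → (10,0) → (10,1) → (11,1) → (11,0) → (12,0) → (13,0) → (13,1) → (13,2) → (13,3) → (12,3) → (11,3) → (11,2) → (10,2) → (10,3) → (10,4) → (9,4) → (8,4) → (8,3) → (7,3) → (6,3) → (6,4) → (7,4) → (7,5) → (7,6) → (6,6) → (6,7) → (6,8) → (5,8) → (5,9) → (4,9) → (4,8) → (3,8) → (3,9) → (3,10) → (3,11) → (2,11) → (2,10) → (1,10) → (1,11) → (0,11) → (0,10) → (0,9) → (0,8) → (0,7) → (1,7) → (1,6) → (0,6) → (0,5) → (1,5) → (1,4) → (1,3) → (2,3) → (2,2) → (1,2)
Distance: 60 steps

Solution:

┌─┬─────┬─┬───┬─────────┬───┐
│ │     │ │↓ ↰│↓ ← ← ← ↰│   │
│ │ ┌─┬─┘ ╵ ╷ ╵ ╶─┐ ┌─╴ │ ╷ │
│ │ │B│↓ ← ↲│↑ ↲  │ │↱ ↑│ │ │
│ ╵ │ ╵ ┌───┼─────┘ │ ╶─┼─┘ │
│   │↑ ↲│   │       │↑ ↰│   │
│ ┌─┴─┐ │ ╷ ╵ ┌─┬───┴─╴ │ ╷ │
│ │   │ │ │   │ │↱ → → ↑│ │ │
│ ╵ ╷ └─┘ ├───┘ │ ╶─┬───┘ │ │
│   │     │     │↑ ↰│     │ │
├───┴─────┘ ┌─╴ ├─╴ │ ╷ ╶─┴─┤
│    A      │   │↱ ↑│ │     │
├───╴ ┌───┐ ├───┘ ┌─┤ └───┐ │
│↓ ← ↲│↱ ↓│ │↱ → ↑│ │     │ │
│ ┌─╴ │ ╷ └─┘ ┌───┘ └─┐ ┌─┘ │
│↓│   │↑│↳ → ↑│       │ │   │
│ │ ┌─┤ └─┬───┴───┐ ╶─┤ │ ╷ │
│↓│ │ │↑ ↰│       │   │ │ │ │
│ │ ╵ └─┐ ├─╴ ┌─┐ └─┐ ╵ │ └─┤
│↓│     │↑│   │ │   │   │   │
│ └─┬───┘ │ ┌─┘ ├─╴ │ ╶─┼─╴ │
│↳ ↓│↱ → ↑│ │   │   │   │   │
├─╴ │ ╶─┬─┘ └─┐ │ ┌─┴─┐ │ ╶─┤
│↓ ↲│↑ ↰│     │ │ │   │ │   │
│ ╷ └─┐ ├───╴ │ │ └─┐ ╵ └─┐ │
│↓│   │↑│     │ │   │     │ │
│ └───┘ ╵ ┌───┘ └─╴ └─────┘ │
│↳ → → ↑  │                 │
└─────────┴─────────────────┘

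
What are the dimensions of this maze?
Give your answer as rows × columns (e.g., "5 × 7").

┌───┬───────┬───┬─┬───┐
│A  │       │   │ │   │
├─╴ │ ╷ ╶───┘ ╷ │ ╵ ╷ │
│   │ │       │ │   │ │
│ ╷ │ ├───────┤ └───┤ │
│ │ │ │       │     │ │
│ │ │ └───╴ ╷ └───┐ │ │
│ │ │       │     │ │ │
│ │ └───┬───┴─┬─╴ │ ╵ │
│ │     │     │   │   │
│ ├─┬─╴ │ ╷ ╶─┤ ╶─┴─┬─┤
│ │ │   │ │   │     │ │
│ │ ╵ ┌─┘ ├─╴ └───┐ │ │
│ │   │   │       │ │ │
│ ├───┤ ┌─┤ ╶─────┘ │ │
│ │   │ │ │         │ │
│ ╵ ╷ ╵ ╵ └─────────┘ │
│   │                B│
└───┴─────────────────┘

Counting the maze dimensions:
Rows (vertical): 9
Columns (horizontal): 11
Dimensions: 9 × 11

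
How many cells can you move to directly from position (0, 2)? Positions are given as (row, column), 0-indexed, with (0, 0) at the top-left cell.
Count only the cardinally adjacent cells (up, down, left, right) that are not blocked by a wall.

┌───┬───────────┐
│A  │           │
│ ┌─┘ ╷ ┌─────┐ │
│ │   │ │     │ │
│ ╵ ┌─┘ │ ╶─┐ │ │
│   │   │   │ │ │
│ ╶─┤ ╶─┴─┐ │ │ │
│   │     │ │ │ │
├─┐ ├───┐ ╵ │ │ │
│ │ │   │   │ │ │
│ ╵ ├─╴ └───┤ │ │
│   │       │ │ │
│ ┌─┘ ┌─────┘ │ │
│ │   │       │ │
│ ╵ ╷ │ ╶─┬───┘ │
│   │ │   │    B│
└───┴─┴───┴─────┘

Checking passable neighbors of (0, 2):
Neighbors: (1, 2), (0, 3)
Count: 2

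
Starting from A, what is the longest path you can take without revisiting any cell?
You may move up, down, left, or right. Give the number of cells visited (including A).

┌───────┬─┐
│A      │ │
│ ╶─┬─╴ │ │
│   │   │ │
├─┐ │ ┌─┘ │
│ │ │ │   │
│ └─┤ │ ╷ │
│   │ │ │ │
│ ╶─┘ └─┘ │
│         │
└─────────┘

Finding longest simple path using DFS:
Start: (0, 0)
Longest path visits 15 cells
Path: A → right → right → right → down → left → down → down → down → right → right → up → up → up → up

Solution:

┌───────┬─┐
│A → → ↓│B│
│ ╶─┬─╴ │ │
│   │↓ ↲│↑│
├─┐ │ ┌─┘ │
│ │ │↓│  ↑│
│ └─┤ │ ╷ │
│   │↓│ │↑│
│ ╶─┘ └─┘ │
│    ↳ → ↑│
└─────────┘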